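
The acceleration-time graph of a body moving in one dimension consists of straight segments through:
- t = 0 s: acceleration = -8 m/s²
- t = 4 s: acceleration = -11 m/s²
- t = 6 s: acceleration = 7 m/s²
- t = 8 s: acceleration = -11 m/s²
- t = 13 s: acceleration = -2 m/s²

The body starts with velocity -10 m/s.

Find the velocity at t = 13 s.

Δv equals the area under the a-t graph; then v = v₀ + Δv.
0–4 s: ½(-8 + -11)(4) = -38 m/s
4–6 s: ½(-11 + 7)(2) = -4 m/s
6–8 s: ½(7 + -11)(2) = -4 m/s
8–13 s: ½(-11 + -2)(5) = -32.5 m/s
Δv = -78.5 m/s, so v(13) = -10 + (-78.5) = -88.5 m/s.

-88.5 m/s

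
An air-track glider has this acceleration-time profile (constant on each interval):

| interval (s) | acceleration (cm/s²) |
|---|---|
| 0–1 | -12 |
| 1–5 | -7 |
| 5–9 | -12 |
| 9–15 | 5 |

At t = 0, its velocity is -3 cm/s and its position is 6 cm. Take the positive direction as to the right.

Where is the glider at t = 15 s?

On each constant-a segment, Δv = aΔt and Δx = v₀Δt + ½aΔt²; chain segment to segment.
0–1 s: v starts -3 cm/s; Δx = -3·1 + ½·-12·1² = -9 cm; v ends -15 cm/s.
1–5 s: v starts -15 cm/s; Δx = -15·4 + ½·-7·4² = -116 cm; v ends -43 cm/s.
5–9 s: v starts -43 cm/s; Δx = -43·4 + ½·-12·4² = -268 cm; v ends -91 cm/s.
9–15 s: v starts -91 cm/s; Δx = -91·6 + ½·5·6² = -456 cm; v ends -61 cm/s.
x(15) = 6 + Σ Δx = -843 cm.

-843 cm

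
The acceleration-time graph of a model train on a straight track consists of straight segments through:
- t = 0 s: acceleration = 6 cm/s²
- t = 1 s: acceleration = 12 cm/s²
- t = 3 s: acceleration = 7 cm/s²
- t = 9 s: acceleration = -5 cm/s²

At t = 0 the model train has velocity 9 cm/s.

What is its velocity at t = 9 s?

Δv equals the area under the a-t graph; then v = v₀ + Δv.
0–1 s: ½(6 + 12)(1) = 9 cm/s
1–3 s: ½(12 + 7)(2) = 19 cm/s
3–9 s: ½(7 + -5)(6) = 6 cm/s
Δv = 34 cm/s, so v(9) = 9 + (34) = 43 cm/s.

43 cm/s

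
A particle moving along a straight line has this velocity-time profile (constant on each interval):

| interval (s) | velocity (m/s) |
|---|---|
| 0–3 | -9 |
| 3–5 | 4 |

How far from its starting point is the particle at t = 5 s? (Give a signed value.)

-19 m

Displacement is the signed area under the v-t curve.
0–3 s: -9 × 3 = -27 m
3–5 s: 4 × 2 = 8 m
Net displacement = -19 m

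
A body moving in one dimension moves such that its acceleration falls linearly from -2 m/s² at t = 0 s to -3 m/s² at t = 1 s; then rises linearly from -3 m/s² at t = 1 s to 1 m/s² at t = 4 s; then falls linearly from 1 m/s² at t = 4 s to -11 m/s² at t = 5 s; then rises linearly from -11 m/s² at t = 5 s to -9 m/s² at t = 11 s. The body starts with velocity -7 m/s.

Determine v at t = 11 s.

-77.5 m/s

Δv equals the area under the a-t graph; then v = v₀ + Δv.
0–1 s: ½(-2 + -3)(1) = -2.5 m/s
1–4 s: ½(-3 + 1)(3) = -3 m/s
4–5 s: ½(1 + -11)(1) = -5 m/s
5–11 s: ½(-11 + -9)(6) = -60 m/s
Δv = -70.5 m/s, so v(11) = -7 + (-70.5) = -77.5 m/s.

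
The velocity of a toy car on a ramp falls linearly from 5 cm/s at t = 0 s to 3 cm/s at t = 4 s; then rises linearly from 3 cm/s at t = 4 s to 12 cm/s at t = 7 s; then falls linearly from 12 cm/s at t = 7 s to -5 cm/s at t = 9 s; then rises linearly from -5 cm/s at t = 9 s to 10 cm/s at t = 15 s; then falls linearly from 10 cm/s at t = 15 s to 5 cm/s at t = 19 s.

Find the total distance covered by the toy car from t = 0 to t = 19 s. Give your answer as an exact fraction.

3517/34 cm

Total distance travelled is ∫|v| dt — sum the magnitudes of each area piece.
0–4 s: |½(5 + 3)(4)| = 16 cm
4–7 s: |½(3 + 12)(3)| = 22.5 cm
7–9 s: v = 0 at t = 143/17 s; triangle areas 144/17 + 25/17 = 169/17 cm
9–15 s: v = 0 at t = 11 s; triangle areas 5 + 20 = 25 cm
15–19 s: |½(10 + 5)(4)| = 30 cm
Total distance = 3517/34 cm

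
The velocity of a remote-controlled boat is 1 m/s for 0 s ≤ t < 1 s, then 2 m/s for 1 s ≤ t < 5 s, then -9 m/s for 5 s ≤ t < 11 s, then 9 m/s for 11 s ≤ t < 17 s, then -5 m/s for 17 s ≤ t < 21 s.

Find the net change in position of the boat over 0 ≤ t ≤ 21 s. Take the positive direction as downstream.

Net displacement equals the area under the velocity-time graph (areas below the axis count negative).
0–1 s: 1 × 1 = 1 m
1–5 s: 2 × 4 = 8 m
5–11 s: -9 × 6 = -54 m
11–17 s: 9 × 6 = 54 m
17–21 s: -5 × 4 = -20 m
Net displacement = -11 m

-11 m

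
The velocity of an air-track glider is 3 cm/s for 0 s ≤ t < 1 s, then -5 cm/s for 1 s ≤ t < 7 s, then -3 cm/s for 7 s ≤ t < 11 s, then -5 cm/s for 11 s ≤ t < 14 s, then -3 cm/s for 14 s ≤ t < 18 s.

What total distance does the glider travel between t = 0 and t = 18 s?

72 cm

Total distance travelled is ∫|v| dt — sum the magnitudes of each area piece.
0–1 s: |3| × 1 = 3 cm
1–7 s: |-5| × 6 = 30 cm
7–11 s: |-3| × 4 = 12 cm
11–14 s: |-5| × 3 = 15 cm
14–18 s: |-3| × 4 = 12 cm
Total distance = 72 cm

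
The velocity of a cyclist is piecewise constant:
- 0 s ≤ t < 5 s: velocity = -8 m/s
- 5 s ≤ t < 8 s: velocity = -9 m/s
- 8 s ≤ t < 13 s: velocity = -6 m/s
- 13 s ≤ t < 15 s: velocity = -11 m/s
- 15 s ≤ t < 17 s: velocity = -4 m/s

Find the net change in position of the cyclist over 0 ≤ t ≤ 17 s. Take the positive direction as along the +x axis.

Net displacement equals the area under the velocity-time graph (areas below the axis count negative).
0–5 s: -8 × 5 = -40 m
5–8 s: -9 × 3 = -27 m
8–13 s: -6 × 5 = -30 m
13–15 s: -11 × 2 = -22 m
15–17 s: -4 × 2 = -8 m
Net displacement = -127 m

-127 m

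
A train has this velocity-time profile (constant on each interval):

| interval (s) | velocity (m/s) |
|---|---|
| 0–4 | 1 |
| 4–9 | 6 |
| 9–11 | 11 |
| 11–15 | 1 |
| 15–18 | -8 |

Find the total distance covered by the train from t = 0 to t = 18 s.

84 m

Distance (not displacement) is the total path length: add the absolute areas under v-t.
0–4 s: |1| × 4 = 4 m
4–9 s: |6| × 5 = 30 m
9–11 s: |11| × 2 = 22 m
11–15 s: |1| × 4 = 4 m
15–18 s: |-8| × 3 = 24 m
Total distance = 84 m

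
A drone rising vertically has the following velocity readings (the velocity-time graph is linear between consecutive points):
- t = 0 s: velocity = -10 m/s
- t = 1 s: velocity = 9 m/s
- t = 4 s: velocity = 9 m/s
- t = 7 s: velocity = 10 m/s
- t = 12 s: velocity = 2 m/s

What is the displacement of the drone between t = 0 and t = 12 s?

Net displacement equals the area under the velocity-time graph (areas below the axis count negative).
0–1 s: ½(-10 + 9)(1) = -0.5 m
1–4 s: 9 × 3 = 27 m
4–7 s: ½(9 + 10)(3) = 28.5 m
7–12 s: ½(10 + 2)(5) = 30 m
Net displacement = 85 m

85 m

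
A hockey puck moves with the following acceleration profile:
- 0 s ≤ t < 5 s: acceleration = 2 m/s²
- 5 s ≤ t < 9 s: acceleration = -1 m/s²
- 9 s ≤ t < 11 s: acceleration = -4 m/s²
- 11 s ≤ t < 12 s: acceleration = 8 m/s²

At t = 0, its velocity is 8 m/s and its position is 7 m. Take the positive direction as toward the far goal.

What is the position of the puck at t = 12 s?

On each constant-a segment, Δv = aΔt and Δx = v₀Δt + ½aΔt²; chain segment to segment.
0–5 s: v starts 8 m/s; Δx = 8·5 + ½·2·5² = 65 m; v ends 18 m/s.
5–9 s: v starts 18 m/s; Δx = 18·4 + ½·-1·4² = 64 m; v ends 14 m/s.
9–11 s: v starts 14 m/s; Δx = 14·2 + ½·-4·2² = 20 m; v ends 6 m/s.
11–12 s: v starts 6 m/s; Δx = 6·1 + ½·8·1² = 10 m; v ends 14 m/s.
x(12) = 7 + Σ Δx = 166 m.

166 m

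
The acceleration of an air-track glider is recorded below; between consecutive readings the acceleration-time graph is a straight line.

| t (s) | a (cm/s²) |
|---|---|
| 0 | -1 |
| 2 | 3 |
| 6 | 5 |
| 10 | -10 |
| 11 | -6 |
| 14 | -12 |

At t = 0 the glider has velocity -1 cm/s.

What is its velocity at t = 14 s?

-28 cm/s

Δv equals the area under the a-t graph; then v = v₀ + Δv.
0–2 s: ½(-1 + 3)(2) = 2 cm/s
2–6 s: ½(3 + 5)(4) = 16 cm/s
6–10 s: ½(5 + -10)(4) = -10 cm/s
10–11 s: ½(-10 + -6)(1) = -8 cm/s
11–14 s: ½(-6 + -12)(3) = -27 cm/s
Δv = -27 cm/s, so v(14) = -1 + (-27) = -28 cm/s.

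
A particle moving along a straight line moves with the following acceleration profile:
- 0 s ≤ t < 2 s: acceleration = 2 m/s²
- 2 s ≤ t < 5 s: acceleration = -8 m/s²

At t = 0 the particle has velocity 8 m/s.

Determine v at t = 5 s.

Δv equals the area under the a-t graph; then v = v₀ + Δv.
0–2 s: 2 × 2 = 4 m/s
2–5 s: -8 × 3 = -24 m/s
Δv = -20 m/s, so v(5) = 8 + (-20) = -12 m/s.

-12 m/s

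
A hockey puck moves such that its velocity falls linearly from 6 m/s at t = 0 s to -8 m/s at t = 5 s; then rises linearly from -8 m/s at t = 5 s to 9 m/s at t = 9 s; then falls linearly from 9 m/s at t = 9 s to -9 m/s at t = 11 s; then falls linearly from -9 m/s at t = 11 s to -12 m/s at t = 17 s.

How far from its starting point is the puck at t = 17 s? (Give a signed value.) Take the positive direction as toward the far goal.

-66 m

Displacement is the signed area under the v-t curve.
0–5 s: ½(6 + -8)(5) = -5 m
5–9 s: ½(-8 + 9)(4) = 2 m
9–11 s: ½(9 + -9)(2) = 0 m
11–17 s: ½(-9 + -12)(6) = -63 m
Net displacement = -66 m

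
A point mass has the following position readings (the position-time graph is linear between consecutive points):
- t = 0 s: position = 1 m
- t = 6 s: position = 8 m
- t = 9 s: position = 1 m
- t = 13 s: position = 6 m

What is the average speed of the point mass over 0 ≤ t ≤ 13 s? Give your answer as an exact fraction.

Average speed = (total path length)/(elapsed time); on a piecewise-linear x-t graph the path length is Σ|Δx|.
0–6 s: |Δx| = |8 − 1| = 7 m
6–9 s: |Δx| = |1 − 8| = 7 m
9–13 s: |Δx| = |6 − 1| = 5 m
Total path = 19 m; average speed = 19/13 = 19/13 m/s.

19/13 m/s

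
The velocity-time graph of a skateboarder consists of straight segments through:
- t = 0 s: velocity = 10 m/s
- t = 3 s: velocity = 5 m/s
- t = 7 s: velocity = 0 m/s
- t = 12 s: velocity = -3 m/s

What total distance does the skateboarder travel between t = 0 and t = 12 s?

Distance (not displacement) is the total path length: add the absolute areas under v-t.
0–3 s: |½(10 + 5)(3)| = 22.5 m
3–7 s: |½(5 + 0)(4)| = 10 m
7–12 s: |½(0 + -3)(5)| = 7.5 m
Total distance = 40 m

40 m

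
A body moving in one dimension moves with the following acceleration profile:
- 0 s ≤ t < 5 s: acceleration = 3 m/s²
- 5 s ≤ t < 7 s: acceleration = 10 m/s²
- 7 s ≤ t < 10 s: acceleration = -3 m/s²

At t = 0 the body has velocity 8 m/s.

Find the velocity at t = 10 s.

Δv equals the area under the a-t graph; then v = v₀ + Δv.
0–5 s: 3 × 5 = 15 m/s
5–7 s: 10 × 2 = 20 m/s
7–10 s: -3 × 3 = -9 m/s
Δv = 26 m/s, so v(10) = 8 + (26) = 34 m/s.

34 m/s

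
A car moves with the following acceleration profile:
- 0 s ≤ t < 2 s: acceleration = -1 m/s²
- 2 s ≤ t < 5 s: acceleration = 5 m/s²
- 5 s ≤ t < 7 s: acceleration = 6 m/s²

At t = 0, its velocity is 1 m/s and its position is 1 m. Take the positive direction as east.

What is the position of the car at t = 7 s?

On each constant-a segment, Δv = aΔt and Δx = v₀Δt + ½aΔt²; chain segment to segment.
0–2 s: v starts 1 m/s; Δx = 1·2 + ½·-1·2² = 0 m; v ends -1 m/s.
2–5 s: v starts -1 m/s; Δx = -1·3 + ½·5·3² = 19.5 m; v ends 14 m/s.
5–7 s: v starts 14 m/s; Δx = 14·2 + ½·6·2² = 40 m; v ends 26 m/s.
x(7) = 1 + Σ Δx = 60.5 m.

60.5 m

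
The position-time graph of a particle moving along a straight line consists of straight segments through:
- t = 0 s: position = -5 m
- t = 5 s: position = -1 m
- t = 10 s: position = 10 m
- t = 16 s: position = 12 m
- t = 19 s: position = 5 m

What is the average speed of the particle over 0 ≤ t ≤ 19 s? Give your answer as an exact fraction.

24/19 m/s

Average speed = (total path length)/(elapsed time); on a piecewise-linear x-t graph the path length is Σ|Δx|.
0–5 s: |Δx| = |-1 − -5| = 4 m
5–10 s: |Δx| = |10 − -1| = 11 m
10–16 s: |Δx| = |12 − 10| = 2 m
16–19 s: |Δx| = |5 − 12| = 7 m
Total path = 24 m; average speed = 24/19 = 24/19 m/s.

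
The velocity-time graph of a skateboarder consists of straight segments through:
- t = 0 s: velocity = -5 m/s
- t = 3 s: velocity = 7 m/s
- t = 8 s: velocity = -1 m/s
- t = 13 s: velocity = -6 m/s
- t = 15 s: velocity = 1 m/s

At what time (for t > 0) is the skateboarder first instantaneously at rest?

v changes sign on 0–3 s (from -5 to 7); the graph is linear there, so v = 0 at t = 0 + (5)·(3 − 0)/(7 − -5) = 1.25 s.

t = 1.25 s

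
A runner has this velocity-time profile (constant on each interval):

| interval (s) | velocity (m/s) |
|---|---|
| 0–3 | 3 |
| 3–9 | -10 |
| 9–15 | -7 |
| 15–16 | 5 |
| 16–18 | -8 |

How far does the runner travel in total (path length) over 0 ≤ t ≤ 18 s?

Total distance travelled is ∫|v| dt — sum the magnitudes of each area piece.
0–3 s: |3| × 3 = 9 m
3–9 s: |-10| × 6 = 60 m
9–15 s: |-7| × 6 = 42 m
15–16 s: |5| × 1 = 5 m
16–18 s: |-8| × 2 = 16 m
Total distance = 132 m

132 m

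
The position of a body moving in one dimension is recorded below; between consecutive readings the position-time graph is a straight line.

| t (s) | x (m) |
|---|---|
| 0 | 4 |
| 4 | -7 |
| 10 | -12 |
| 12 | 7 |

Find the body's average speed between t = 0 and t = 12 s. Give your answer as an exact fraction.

35/12 m/s

Average speed = (total path length)/(elapsed time); on a piecewise-linear x-t graph the path length is Σ|Δx|.
0–4 s: |Δx| = |-7 − 4| = 11 m
4–10 s: |Δx| = |-12 − -7| = 5 m
10–12 s: |Δx| = |7 − -12| = 19 m
Total path = 35 m; average speed = 35/12 = 35/12 m/s.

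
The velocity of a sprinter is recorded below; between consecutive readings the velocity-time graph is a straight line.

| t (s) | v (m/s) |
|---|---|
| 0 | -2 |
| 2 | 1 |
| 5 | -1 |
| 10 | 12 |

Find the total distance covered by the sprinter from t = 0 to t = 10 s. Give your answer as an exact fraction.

1211/39 m

Distance (not displacement) is the total path length: add the absolute areas under v-t.
0–2 s: v = 0 at t = 4/3 s; triangle areas 4/3 + 1/3 = 5/3 m
2–5 s: v = 0 at t = 3.5 s; triangle areas 0.75 + 0.75 = 1.5 m
5–10 s: v = 0 at t = 70/13 s; triangle areas 5/26 + 360/13 = 725/26 m
Total distance = 1211/39 m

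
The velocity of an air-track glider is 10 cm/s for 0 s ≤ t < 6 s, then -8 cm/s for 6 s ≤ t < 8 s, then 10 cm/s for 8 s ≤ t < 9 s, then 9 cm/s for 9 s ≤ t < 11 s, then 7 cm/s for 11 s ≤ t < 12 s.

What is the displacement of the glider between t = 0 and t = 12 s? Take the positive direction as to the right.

79 cm

Displacement is the signed area under the v-t curve.
0–6 s: 10 × 6 = 60 cm
6–8 s: -8 × 2 = -16 cm
8–9 s: 10 × 1 = 10 cm
9–11 s: 9 × 2 = 18 cm
11–12 s: 7 × 1 = 7 cm
Net displacement = 79 cm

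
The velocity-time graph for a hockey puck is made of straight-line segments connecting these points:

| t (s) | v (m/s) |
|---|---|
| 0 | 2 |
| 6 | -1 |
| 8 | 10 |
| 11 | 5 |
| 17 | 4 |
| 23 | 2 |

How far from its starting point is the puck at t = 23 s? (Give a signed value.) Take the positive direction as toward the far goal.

79.5 m

Displacement is the signed area under the v-t curve.
0–6 s: ½(2 + -1)(6) = 3 m
6–8 s: ½(-1 + 10)(2) = 9 m
8–11 s: ½(10 + 5)(3) = 22.5 m
11–17 s: ½(5 + 4)(6) = 27 m
17–23 s: ½(4 + 2)(6) = 18 m
Net displacement = 79.5 m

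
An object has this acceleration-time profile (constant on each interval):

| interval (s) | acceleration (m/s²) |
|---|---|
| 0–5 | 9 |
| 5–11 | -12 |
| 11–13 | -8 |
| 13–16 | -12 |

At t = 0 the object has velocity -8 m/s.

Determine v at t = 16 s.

-87 m/s

Δv equals the area under the a-t graph; then v = v₀ + Δv.
0–5 s: 9 × 5 = 45 m/s
5–11 s: -12 × 6 = -72 m/s
11–13 s: -8 × 2 = -16 m/s
13–16 s: -12 × 3 = -36 m/s
Δv = -79 m/s, so v(16) = -8 + (-79) = -87 m/s.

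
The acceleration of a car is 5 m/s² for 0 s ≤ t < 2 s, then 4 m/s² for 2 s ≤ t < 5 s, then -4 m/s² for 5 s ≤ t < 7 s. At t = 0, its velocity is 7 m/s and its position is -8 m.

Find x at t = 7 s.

135 m

On each constant-a segment, Δv = aΔt and Δx = v₀Δt + ½aΔt²; chain segment to segment.
0–2 s: v starts 7 m/s; Δx = 7·2 + ½·5·2² = 24 m; v ends 17 m/s.
2–5 s: v starts 17 m/s; Δx = 17·3 + ½·4·3² = 69 m; v ends 29 m/s.
5–7 s: v starts 29 m/s; Δx = 29·2 + ½·-4·2² = 50 m; v ends 21 m/s.
x(7) = -8 + Σ Δx = 135 m.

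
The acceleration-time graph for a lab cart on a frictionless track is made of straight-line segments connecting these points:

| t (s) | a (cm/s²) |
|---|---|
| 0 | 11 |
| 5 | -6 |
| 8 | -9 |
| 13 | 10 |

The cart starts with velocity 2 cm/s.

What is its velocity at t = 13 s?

-5.5 cm/s

Δv equals the area under the a-t graph; then v = v₀ + Δv.
0–5 s: ½(11 + -6)(5) = 12.5 cm/s
5–8 s: ½(-6 + -9)(3) = -22.5 cm/s
8–13 s: ½(-9 + 10)(5) = 2.5 cm/s
Δv = -7.5 cm/s, so v(13) = 2 + (-7.5) = -5.5 cm/s.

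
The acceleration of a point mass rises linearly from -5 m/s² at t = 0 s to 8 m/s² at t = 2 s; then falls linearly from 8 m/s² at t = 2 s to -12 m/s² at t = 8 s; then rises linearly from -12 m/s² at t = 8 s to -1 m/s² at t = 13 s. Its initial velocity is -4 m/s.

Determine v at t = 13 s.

-45.5 m/s

Δv equals the area under the a-t graph; then v = v₀ + Δv.
0–2 s: ½(-5 + 8)(2) = 3 m/s
2–8 s: ½(8 + -12)(6) = -12 m/s
8–13 s: ½(-12 + -1)(5) = -32.5 m/s
Δv = -41.5 m/s, so v(13) = -4 + (-41.5) = -45.5 m/s.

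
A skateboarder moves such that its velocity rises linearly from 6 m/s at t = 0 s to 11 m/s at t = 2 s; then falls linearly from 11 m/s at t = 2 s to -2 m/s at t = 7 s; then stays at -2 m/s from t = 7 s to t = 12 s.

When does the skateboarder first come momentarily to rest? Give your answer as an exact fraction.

v changes sign on 2–7 s (from 11 to -2); the graph is linear there, so v = 0 at t = 2 + (-11)·(7 − 2)/(-2 − 11) = 81/13 s.

t = 81/13 s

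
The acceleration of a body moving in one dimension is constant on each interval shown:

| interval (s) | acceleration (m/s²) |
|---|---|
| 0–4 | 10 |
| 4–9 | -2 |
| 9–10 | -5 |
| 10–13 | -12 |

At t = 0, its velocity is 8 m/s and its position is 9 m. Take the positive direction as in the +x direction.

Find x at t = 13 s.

416.5 m

On each constant-a segment, Δv = aΔt and Δx = v₀Δt + ½aΔt²; chain segment to segment.
0–4 s: v starts 8 m/s; Δx = 8·4 + ½·10·4² = 112 m; v ends 48 m/s.
4–9 s: v starts 48 m/s; Δx = 48·5 + ½·-2·5² = 215 m; v ends 38 m/s.
9–10 s: v starts 38 m/s; Δx = 38·1 + ½·-5·1² = 35.5 m; v ends 33 m/s.
10–13 s: v starts 33 m/s; Δx = 33·3 + ½·-12·3² = 45 m; v ends -3 m/s.
x(13) = 9 + Σ Δx = 416.5 m.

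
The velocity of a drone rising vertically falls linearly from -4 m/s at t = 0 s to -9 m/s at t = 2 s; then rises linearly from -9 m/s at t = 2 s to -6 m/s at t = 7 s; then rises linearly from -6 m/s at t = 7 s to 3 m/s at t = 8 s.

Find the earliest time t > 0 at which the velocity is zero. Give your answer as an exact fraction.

v changes sign on 7–8 s (from -6 to 3); the graph is linear there, so v = 0 at t = 7 + (6)·(8 − 7)/(3 − -6) = 23/3 s.

t = 23/3 s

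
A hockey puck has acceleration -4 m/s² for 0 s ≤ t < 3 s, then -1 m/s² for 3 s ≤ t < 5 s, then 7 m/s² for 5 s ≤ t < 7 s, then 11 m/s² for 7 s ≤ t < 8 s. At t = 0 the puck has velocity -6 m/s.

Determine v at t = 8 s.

5 m/s

Δv equals the area under the a-t graph; then v = v₀ + Δv.
0–3 s: -4 × 3 = -12 m/s
3–5 s: -1 × 2 = -2 m/s
5–7 s: 7 × 2 = 14 m/s
7–8 s: 11 × 1 = 11 m/s
Δv = 11 m/s, so v(8) = -6 + (11) = 5 m/s.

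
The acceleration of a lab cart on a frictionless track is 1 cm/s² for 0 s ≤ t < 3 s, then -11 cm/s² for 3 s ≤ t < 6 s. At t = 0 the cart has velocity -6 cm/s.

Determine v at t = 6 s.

Δv equals the area under the a-t graph; then v = v₀ + Δv.
0–3 s: 1 × 3 = 3 cm/s
3–6 s: -11 × 3 = -33 cm/s
Δv = -30 cm/s, so v(6) = -6 + (-30) = -36 cm/s.

-36 cm/s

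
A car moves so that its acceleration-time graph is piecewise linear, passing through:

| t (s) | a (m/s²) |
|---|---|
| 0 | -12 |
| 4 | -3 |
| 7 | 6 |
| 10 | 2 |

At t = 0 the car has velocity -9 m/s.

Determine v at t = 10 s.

-22.5 m/s

Δv equals the area under the a-t graph; then v = v₀ + Δv.
0–4 s: ½(-12 + -3)(4) = -30 m/s
4–7 s: ½(-3 + 6)(3) = 4.5 m/s
7–10 s: ½(6 + 2)(3) = 12 m/s
Δv = -13.5 m/s, so v(10) = -9 + (-13.5) = -22.5 m/s.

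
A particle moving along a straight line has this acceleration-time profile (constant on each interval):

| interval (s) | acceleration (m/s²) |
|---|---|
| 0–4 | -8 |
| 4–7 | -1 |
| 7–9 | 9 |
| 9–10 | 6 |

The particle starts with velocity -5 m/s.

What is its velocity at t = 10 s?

-16 m/s

Δv equals the area under the a-t graph; then v = v₀ + Δv.
0–4 s: -8 × 4 = -32 m/s
4–7 s: -1 × 3 = -3 m/s
7–9 s: 9 × 2 = 18 m/s
9–10 s: 6 × 1 = 6 m/s
Δv = -11 m/s, so v(10) = -5 + (-11) = -16 m/s.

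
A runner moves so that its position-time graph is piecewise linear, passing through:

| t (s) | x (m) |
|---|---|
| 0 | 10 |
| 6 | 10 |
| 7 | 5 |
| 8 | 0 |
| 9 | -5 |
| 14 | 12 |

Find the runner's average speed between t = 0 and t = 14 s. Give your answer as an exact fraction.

16/7 m/s

Average speed = (total path length)/(elapsed time); on a piecewise-linear x-t graph the path length is Σ|Δx|.
0–6 s: |Δx| = |10 − 10| = 0 m
6–7 s: |Δx| = |5 − 10| = 5 m
7–8 s: |Δx| = |0 − 5| = 5 m
8–9 s: |Δx| = |-5 − 0| = 5 m
9–14 s: |Δx| = |12 − -5| = 17 m
Total path = 32 m; average speed = 32/14 = 16/7 m/s.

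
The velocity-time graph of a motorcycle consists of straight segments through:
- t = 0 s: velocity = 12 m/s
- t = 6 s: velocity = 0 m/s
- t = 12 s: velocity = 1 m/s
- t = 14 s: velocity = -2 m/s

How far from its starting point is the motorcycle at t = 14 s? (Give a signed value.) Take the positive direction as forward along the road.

Displacement is the signed area under the v-t curve.
0–6 s: ½(12 + 0)(6) = 36 m
6–12 s: ½(0 + 1)(6) = 3 m
12–14 s: ½(1 + -2)(2) = -1 m
Net displacement = 38 m

38 m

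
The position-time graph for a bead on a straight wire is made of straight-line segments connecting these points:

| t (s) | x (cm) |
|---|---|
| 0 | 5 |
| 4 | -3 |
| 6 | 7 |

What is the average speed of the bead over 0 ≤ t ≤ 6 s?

3 cm/s

Average speed = (total path length)/(elapsed time); on a piecewise-linear x-t graph the path length is Σ|Δx|.
0–4 s: |Δx| = |-3 − 5| = 8 cm
4–6 s: |Δx| = |7 − -3| = 10 cm
Total path = 18 cm; average speed = 18/6 = 3 cm/s.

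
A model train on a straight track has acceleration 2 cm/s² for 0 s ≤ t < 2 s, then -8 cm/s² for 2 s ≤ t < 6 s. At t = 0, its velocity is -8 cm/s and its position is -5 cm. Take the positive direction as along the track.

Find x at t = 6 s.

-97 cm

On each constant-a segment, Δv = aΔt and Δx = v₀Δt + ½aΔt²; chain segment to segment.
0–2 s: v starts -8 cm/s; Δx = -8·2 + ½·2·2² = -12 cm; v ends -4 cm/s.
2–6 s: v starts -4 cm/s; Δx = -4·4 + ½·-8·4² = -80 cm; v ends -36 cm/s.
x(6) = -5 + Σ Δx = -97 cm.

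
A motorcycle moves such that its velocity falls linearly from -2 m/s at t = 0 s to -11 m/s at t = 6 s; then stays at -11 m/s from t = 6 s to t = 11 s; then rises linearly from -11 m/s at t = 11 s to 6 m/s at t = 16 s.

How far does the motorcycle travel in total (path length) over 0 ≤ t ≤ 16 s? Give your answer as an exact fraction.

Distance (not displacement) is the total path length: add the absolute areas under v-t.
0–6 s: |½(-2 + -11)(6)| = 39 m
6–11 s: |-11| × 5 = 55 m
11–16 s: v = 0 at t = 242/17 s; triangle areas 605/34 + 90/17 = 785/34 m
Total distance = 3981/34 m

3981/34 m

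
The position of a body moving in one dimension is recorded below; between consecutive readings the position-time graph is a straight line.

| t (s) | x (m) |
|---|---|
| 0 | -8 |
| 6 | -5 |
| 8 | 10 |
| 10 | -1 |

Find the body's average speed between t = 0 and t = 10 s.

Average speed = (total path length)/(elapsed time); on a piecewise-linear x-t graph the path length is Σ|Δx|.
0–6 s: |Δx| = |-5 − -8| = 3 m
6–8 s: |Δx| = |10 − -5| = 15 m
8–10 s: |Δx| = |-1 − 10| = 11 m
Total path = 29 m; average speed = 29/10 = 2.9 m/s.

2.9 m/s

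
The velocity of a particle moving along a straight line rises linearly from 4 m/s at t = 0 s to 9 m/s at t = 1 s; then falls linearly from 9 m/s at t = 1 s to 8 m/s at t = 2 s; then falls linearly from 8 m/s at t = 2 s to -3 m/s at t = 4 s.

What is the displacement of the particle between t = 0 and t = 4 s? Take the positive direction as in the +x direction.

Displacement is the signed area under the v-t curve.
0–1 s: ½(4 + 9)(1) = 6.5 m
1–2 s: ½(9 + 8)(1) = 8.5 m
2–4 s: ½(8 + -3)(2) = 5 m
Net displacement = 20 m

20 m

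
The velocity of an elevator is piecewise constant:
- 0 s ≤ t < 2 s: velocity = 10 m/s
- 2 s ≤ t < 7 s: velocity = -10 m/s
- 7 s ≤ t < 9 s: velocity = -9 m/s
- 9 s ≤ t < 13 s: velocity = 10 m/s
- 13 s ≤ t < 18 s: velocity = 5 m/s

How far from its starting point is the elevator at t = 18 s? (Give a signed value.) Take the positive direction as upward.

Net displacement equals the area under the velocity-time graph (areas below the axis count negative).
0–2 s: 10 × 2 = 20 m
2–7 s: -10 × 5 = -50 m
7–9 s: -9 × 2 = -18 m
9–13 s: 10 × 4 = 40 m
13–18 s: 5 × 5 = 25 m
Net displacement = 17 m

17 m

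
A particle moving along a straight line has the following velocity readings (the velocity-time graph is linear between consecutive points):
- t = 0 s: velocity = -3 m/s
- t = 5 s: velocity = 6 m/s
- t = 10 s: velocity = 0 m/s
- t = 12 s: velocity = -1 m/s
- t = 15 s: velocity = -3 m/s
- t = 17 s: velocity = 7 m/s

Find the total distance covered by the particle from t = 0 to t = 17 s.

Distance (not displacement) is the total path length: add the absolute areas under v-t.
0–5 s: v = 0 at t = 5/3 s; triangle areas 2.5 + 10 = 12.5 m
5–10 s: |½(6 + 0)(5)| = 15 m
10–12 s: |½(0 + -1)(2)| = 1 m
12–15 s: |½(-1 + -3)(3)| = 6 m
15–17 s: v = 0 at t = 15.6 s; triangle areas 0.9 + 4.9 = 5.8 m
Total distance = 40.3 m

40.3 m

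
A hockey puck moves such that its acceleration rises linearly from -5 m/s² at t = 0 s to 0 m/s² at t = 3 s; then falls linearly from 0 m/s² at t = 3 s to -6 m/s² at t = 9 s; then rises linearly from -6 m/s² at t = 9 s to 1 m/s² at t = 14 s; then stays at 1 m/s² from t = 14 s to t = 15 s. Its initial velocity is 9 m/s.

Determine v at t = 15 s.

-28 m/s

Δv equals the area under the a-t graph; then v = v₀ + Δv.
0–3 s: ½(-5 + 0)(3) = -7.5 m/s
3–9 s: ½(0 + -6)(6) = -18 m/s
9–14 s: ½(-6 + 1)(5) = -12.5 m/s
14–15 s: 1 × 1 = 1 m/s
Δv = -37 m/s, so v(15) = 9 + (-37) = -28 m/s.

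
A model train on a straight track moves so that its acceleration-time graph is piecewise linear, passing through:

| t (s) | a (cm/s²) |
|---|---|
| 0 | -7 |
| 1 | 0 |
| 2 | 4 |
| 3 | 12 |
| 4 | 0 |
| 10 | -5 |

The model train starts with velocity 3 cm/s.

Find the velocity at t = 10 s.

Δv equals the area under the a-t graph; then v = v₀ + Δv.
0–1 s: ½(-7 + 0)(1) = -3.5 cm/s
1–2 s: ½(0 + 4)(1) = 2 cm/s
2–3 s: ½(4 + 12)(1) = 8 cm/s
3–4 s: ½(12 + 0)(1) = 6 cm/s
4–10 s: ½(0 + -5)(6) = -15 cm/s
Δv = -2.5 cm/s, so v(10) = 3 + (-2.5) = 0.5 cm/s.

0.5 cm/s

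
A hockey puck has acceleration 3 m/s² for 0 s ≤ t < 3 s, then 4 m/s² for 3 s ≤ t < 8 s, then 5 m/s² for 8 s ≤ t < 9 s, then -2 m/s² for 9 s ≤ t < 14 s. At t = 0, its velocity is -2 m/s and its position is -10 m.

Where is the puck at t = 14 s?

247 m

On each constant-a segment, Δv = aΔt and Δx = v₀Δt + ½aΔt²; chain segment to segment.
0–3 s: v starts -2 m/s; Δx = -2·3 + ½·3·3² = 7.5 m; v ends 7 m/s.
3–8 s: v starts 7 m/s; Δx = 7·5 + ½·4·5² = 85 m; v ends 27 m/s.
8–9 s: v starts 27 m/s; Δx = 27·1 + ½·5·1² = 29.5 m; v ends 32 m/s.
9–14 s: v starts 32 m/s; Δx = 32·5 + ½·-2·5² = 135 m; v ends 22 m/s.
x(14) = -10 + Σ Δx = 247 m.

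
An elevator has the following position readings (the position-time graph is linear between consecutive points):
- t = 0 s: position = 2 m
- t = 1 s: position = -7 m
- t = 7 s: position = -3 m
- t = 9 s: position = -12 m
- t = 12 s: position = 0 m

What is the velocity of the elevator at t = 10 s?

4 m/s

Velocity is the slope of the x-t graph on 9–12 s: (0 − -12)/(12 − 9) = 4 m/s.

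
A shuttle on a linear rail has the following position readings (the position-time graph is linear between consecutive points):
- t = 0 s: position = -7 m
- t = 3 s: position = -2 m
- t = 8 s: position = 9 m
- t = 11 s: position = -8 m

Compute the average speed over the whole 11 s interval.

3 m/s

Average speed = (total path length)/(elapsed time); on a piecewise-linear x-t graph the path length is Σ|Δx|.
0–3 s: |Δx| = |-2 − -7| = 5 m
3–8 s: |Δx| = |9 − -2| = 11 m
8–11 s: |Δx| = |-8 − 9| = 17 m
Total path = 33 m; average speed = 33/11 = 3 m/s.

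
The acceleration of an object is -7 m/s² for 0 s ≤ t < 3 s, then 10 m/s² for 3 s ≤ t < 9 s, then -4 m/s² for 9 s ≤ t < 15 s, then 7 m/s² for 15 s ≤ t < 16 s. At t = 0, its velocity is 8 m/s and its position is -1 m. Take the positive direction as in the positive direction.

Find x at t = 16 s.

330 m

On each constant-a segment, Δv = aΔt and Δx = v₀Δt + ½aΔt²; chain segment to segment.
0–3 s: v starts 8 m/s; Δx = 8·3 + ½·-7·3² = -7.5 m; v ends -13 m/s.
3–9 s: v starts -13 m/s; Δx = -13·6 + ½·10·6² = 102 m; v ends 47 m/s.
9–15 s: v starts 47 m/s; Δx = 47·6 + ½·-4·6² = 210 m; v ends 23 m/s.
15–16 s: v starts 23 m/s; Δx = 23·1 + ½·7·1² = 26.5 m; v ends 30 m/s.
x(16) = -1 + Σ Δx = 330 m.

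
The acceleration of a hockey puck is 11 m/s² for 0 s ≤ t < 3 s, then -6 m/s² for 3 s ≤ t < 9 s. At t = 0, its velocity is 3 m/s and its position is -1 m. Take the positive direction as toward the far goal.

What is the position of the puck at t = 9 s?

On each constant-a segment, Δv = aΔt and Δx = v₀Δt + ½aΔt²; chain segment to segment.
0–3 s: v starts 3 m/s; Δx = 3·3 + ½·11·3² = 58.5 m; v ends 36 m/s.
3–9 s: v starts 36 m/s; Δx = 36·6 + ½·-6·6² = 108 m; v ends 0 m/s.
x(9) = -1 + Σ Δx = 165.5 m.

165.5 m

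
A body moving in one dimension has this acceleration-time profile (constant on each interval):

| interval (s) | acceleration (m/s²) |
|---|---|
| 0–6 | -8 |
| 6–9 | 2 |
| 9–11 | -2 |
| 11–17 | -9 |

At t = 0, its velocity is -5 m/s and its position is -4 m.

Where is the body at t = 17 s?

-894 m

On each constant-a segment, Δv = aΔt and Δx = v₀Δt + ½aΔt²; chain segment to segment.
0–6 s: v starts -5 m/s; Δx = -5·6 + ½·-8·6² = -174 m; v ends -53 m/s.
6–9 s: v starts -53 m/s; Δx = -53·3 + ½·2·3² = -150 m; v ends -47 m/s.
9–11 s: v starts -47 m/s; Δx = -47·2 + ½·-2·2² = -98 m; v ends -51 m/s.
11–17 s: v starts -51 m/s; Δx = -51·6 + ½·-9·6² = -468 m; v ends -105 m/s.
x(17) = -4 + Σ Δx = -894 m.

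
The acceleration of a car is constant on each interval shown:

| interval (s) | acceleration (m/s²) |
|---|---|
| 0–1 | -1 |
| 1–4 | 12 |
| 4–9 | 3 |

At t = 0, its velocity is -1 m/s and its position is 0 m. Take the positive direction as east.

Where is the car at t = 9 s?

On each constant-a segment, Δv = aΔt and Δx = v₀Δt + ½aΔt²; chain segment to segment.
0–1 s: v starts -1 m/s; Δx = -1·1 + ½·-1·1² = -1.5 m; v ends -2 m/s.
1–4 s: v starts -2 m/s; Δx = -2·3 + ½·12·3² = 48 m; v ends 34 m/s.
4–9 s: v starts 34 m/s; Δx = 34·5 + ½·3·5² = 207.5 m; v ends 49 m/s.
x(9) = 0 + Σ Δx = 254 m.

254 m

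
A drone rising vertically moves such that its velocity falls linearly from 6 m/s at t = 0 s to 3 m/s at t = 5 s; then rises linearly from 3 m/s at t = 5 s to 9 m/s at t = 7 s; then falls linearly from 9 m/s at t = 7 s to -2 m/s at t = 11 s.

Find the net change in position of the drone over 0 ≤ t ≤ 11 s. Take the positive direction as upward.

48.5 m

Net displacement equals the area under the velocity-time graph (areas below the axis count negative).
0–5 s: ½(6 + 3)(5) = 22.5 m
5–7 s: ½(3 + 9)(2) = 12 m
7–11 s: ½(9 + -2)(4) = 14 m
Net displacement = 48.5 m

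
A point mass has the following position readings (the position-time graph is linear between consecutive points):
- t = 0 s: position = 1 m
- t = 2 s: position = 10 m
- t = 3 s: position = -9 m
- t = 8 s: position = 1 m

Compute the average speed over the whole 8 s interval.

Average speed = (total path length)/(elapsed time); on a piecewise-linear x-t graph the path length is Σ|Δx|.
0–2 s: |Δx| = |10 − 1| = 9 m
2–3 s: |Δx| = |-9 − 10| = 19 m
3–8 s: |Δx| = |1 − -9| = 10 m
Total path = 38 m; average speed = 38/8 = 4.75 m/s.

4.75 m/s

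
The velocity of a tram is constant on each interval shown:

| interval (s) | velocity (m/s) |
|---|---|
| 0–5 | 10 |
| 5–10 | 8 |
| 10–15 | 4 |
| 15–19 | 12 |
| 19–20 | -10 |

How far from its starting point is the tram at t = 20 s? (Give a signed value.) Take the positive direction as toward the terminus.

148 m

Net displacement equals the area under the velocity-time graph (areas below the axis count negative).
0–5 s: 10 × 5 = 50 m
5–10 s: 8 × 5 = 40 m
10–15 s: 4 × 5 = 20 m
15–19 s: 12 × 4 = 48 m
19–20 s: -10 × 1 = -10 m
Net displacement = 148 m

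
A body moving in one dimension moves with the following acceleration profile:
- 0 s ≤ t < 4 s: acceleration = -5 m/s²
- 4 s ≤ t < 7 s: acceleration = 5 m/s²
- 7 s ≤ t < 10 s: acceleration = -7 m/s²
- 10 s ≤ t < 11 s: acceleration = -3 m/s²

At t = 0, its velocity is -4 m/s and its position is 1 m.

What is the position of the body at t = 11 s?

On each constant-a segment, Δv = aΔt and Δx = v₀Δt + ½aΔt²; chain segment to segment.
0–4 s: v starts -4 m/s; Δx = -4·4 + ½·-5·4² = -56 m; v ends -24 m/s.
4–7 s: v starts -24 m/s; Δx = -24·3 + ½·5·3² = -49.5 m; v ends -9 m/s.
7–10 s: v starts -9 m/s; Δx = -9·3 + ½·-7·3² = -58.5 m; v ends -30 m/s.
10–11 s: v starts -30 m/s; Δx = -30·1 + ½·-3·1² = -31.5 m; v ends -33 m/s.
x(11) = 1 + Σ Δx = -194.5 m.

-194.5 m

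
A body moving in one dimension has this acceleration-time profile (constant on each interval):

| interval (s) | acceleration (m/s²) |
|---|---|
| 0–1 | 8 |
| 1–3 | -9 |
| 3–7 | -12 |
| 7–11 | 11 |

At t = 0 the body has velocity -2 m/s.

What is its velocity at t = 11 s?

-16 m/s

Δv equals the area under the a-t graph; then v = v₀ + Δv.
0–1 s: 8 × 1 = 8 m/s
1–3 s: -9 × 2 = -18 m/s
3–7 s: -12 × 4 = -48 m/s
7–11 s: 11 × 4 = 44 m/s
Δv = -14 m/s, so v(11) = -2 + (-14) = -16 m/s.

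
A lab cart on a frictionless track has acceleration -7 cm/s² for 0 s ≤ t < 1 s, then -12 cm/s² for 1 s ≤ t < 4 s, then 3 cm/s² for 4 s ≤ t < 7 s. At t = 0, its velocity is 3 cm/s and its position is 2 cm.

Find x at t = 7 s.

-171 cm

On each constant-a segment, Δv = aΔt and Δx = v₀Δt + ½aΔt²; chain segment to segment.
0–1 s: v starts 3 cm/s; Δx = 3·1 + ½·-7·1² = -0.5 cm; v ends -4 cm/s.
1–4 s: v starts -4 cm/s; Δx = -4·3 + ½·-12·3² = -66 cm; v ends -40 cm/s.
4–7 s: v starts -40 cm/s; Δx = -40·3 + ½·3·3² = -106.5 cm; v ends -31 cm/s.
x(7) = 2 + Σ Δx = -171 cm.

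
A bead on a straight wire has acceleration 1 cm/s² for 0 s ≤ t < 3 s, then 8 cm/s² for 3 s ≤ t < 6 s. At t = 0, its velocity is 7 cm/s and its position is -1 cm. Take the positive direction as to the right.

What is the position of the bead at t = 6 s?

On each constant-a segment, Δv = aΔt and Δx = v₀Δt + ½aΔt²; chain segment to segment.
0–3 s: v starts 7 cm/s; Δx = 7·3 + ½·1·3² = 25.5 cm; v ends 10 cm/s.
3–6 s: v starts 10 cm/s; Δx = 10·3 + ½·8·3² = 66 cm; v ends 34 cm/s.
x(6) = -1 + Σ Δx = 90.5 cm.

90.5 cm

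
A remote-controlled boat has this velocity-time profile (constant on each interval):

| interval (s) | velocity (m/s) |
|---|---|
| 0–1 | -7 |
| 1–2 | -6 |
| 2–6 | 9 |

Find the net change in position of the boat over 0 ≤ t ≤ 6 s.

Net displacement equals the area under the velocity-time graph (areas below the axis count negative).
0–1 s: -7 × 1 = -7 m
1–2 s: -6 × 1 = -6 m
2–6 s: 9 × 4 = 36 m
Net displacement = 23 m

23 m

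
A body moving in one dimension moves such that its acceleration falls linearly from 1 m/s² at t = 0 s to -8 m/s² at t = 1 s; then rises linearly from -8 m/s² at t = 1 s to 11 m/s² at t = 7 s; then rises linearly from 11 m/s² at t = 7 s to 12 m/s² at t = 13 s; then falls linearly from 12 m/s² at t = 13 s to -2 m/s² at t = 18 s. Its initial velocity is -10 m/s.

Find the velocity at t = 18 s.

Δv equals the area under the a-t graph; then v = v₀ + Δv.
0–1 s: ½(1 + -8)(1) = -3.5 m/s
1–7 s: ½(-8 + 11)(6) = 9 m/s
7–13 s: ½(11 + 12)(6) = 69 m/s
13–18 s: ½(12 + -2)(5) = 25 m/s
Δv = 99.5 m/s, so v(18) = -10 + (99.5) = 89.5 m/s.

89.5 m/s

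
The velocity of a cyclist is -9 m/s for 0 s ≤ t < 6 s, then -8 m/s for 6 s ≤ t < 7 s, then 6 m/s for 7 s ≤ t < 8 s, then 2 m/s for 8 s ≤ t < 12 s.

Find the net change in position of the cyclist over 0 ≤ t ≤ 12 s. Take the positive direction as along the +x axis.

Net displacement equals the area under the velocity-time graph (areas below the axis count negative).
0–6 s: -9 × 6 = -54 m
6–7 s: -8 × 1 = -8 m
7–8 s: 6 × 1 = 6 m
8–12 s: 2 × 4 = 8 m
Net displacement = -48 m

-48 m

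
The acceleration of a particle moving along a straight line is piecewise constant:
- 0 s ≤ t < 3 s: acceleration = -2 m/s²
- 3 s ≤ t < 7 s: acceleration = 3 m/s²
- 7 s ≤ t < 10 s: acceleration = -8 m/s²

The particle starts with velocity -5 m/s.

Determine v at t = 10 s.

-23 m/s

Δv equals the area under the a-t graph; then v = v₀ + Δv.
0–3 s: -2 × 3 = -6 m/s
3–7 s: 3 × 4 = 12 m/s
7–10 s: -8 × 3 = -24 m/s
Δv = -18 m/s, so v(10) = -5 + (-18) = -23 m/s.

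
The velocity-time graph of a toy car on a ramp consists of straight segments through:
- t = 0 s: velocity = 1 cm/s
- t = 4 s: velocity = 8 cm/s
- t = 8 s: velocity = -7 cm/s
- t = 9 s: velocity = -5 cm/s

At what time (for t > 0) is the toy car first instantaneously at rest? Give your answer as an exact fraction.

v changes sign on 4–8 s (from 8 to -7); the graph is linear there, so v = 0 at t = 4 + (-8)·(8 − 4)/(-7 − 8) = 92/15 s.

t = 92/15 s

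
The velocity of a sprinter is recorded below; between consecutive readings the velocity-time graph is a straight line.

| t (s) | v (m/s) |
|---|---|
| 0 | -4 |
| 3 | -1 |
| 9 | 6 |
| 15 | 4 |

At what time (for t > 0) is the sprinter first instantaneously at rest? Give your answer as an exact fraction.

v changes sign on 3–9 s (from -1 to 6); the graph is linear there, so v = 0 at t = 3 + (1)·(9 − 3)/(6 − -1) = 27/7 s.

t = 27/7 s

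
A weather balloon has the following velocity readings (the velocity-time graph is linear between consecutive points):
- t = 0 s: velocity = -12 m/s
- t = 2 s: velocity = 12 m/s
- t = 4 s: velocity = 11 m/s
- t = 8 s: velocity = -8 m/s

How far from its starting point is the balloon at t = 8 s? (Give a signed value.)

29 m

Displacement is the signed area under the v-t curve.
0–2 s: ½(-12 + 12)(2) = 0 m
2–4 s: ½(12 + 11)(2) = 23 m
4–8 s: ½(11 + -8)(4) = 6 m
Net displacement = 29 m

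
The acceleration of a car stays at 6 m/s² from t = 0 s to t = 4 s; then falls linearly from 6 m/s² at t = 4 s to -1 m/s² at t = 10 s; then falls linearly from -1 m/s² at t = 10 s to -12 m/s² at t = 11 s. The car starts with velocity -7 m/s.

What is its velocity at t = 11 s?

Δv equals the area under the a-t graph; then v = v₀ + Δv.
0–4 s: 6 × 4 = 24 m/s
4–10 s: ½(6 + -1)(6) = 15 m/s
10–11 s: ½(-1 + -12)(1) = -6.5 m/s
Δv = 32.5 m/s, so v(11) = -7 + (32.5) = 25.5 m/s.

25.5 m/s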